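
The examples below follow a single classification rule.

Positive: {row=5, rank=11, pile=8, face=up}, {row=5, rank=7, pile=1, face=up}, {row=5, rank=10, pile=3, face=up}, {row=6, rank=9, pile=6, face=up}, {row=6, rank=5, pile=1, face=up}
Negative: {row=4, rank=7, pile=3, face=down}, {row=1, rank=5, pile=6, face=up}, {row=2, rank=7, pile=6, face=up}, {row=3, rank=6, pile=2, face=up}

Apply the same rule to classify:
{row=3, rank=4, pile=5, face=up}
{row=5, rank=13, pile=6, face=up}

Negative, Positive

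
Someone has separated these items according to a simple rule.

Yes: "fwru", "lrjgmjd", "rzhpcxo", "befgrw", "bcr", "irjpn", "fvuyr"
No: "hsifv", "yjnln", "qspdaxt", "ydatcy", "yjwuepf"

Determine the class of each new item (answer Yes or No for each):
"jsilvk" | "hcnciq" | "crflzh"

The rule appears to be: contains 'r'.
"jsilvk": no 'r' — doesn't qualify, so No.
"hcnciq": no 'r' — doesn't qualify, so No.
"crflzh": has 'r' — matches, so Yes.

No, No, Yes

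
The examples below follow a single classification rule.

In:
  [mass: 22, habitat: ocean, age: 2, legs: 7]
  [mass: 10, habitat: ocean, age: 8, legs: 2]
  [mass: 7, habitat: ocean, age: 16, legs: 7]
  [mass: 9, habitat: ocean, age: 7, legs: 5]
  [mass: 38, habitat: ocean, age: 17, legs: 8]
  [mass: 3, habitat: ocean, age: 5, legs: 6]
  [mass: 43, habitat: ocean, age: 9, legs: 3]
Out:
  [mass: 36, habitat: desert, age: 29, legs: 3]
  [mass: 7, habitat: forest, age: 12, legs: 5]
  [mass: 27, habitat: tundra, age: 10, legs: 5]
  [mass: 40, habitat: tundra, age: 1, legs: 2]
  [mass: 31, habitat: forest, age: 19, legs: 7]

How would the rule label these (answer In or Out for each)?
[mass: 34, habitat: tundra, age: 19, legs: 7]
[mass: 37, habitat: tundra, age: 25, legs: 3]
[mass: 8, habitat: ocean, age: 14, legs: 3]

'In' ⟺ habitat is ocean.
[mass: 34, habitat: tundra, age: 19, legs: 7]: habitat is tundra, does not satisfy this → Out. [mass: 37, habitat: tundra, age: 25, legs: 3]: habitat is tundra, does not satisfy this → Out. [mass: 8, habitat: ocean, age: 14, legs: 3]: habitat is ocean, qualifies → In.

Out, Out, In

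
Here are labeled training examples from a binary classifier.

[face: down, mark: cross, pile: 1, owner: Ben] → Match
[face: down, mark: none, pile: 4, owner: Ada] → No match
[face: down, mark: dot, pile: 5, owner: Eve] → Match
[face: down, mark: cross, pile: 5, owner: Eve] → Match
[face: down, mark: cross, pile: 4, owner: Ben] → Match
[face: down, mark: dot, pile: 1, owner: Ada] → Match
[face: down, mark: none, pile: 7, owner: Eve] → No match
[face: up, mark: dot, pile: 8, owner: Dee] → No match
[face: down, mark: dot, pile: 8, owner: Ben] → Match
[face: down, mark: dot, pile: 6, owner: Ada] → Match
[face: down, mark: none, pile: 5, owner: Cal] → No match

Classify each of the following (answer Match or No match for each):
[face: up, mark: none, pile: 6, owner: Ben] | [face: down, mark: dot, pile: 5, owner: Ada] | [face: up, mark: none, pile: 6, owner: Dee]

No match, Match, No match

Rule: face is down AND mark is not none. This holds for each 'Match' example and fails for each 'No match' one.
[face: up, mark: none, pile: 6, owner: Ben]: No match (face is up, mark is none).
[face: down, mark: dot, pile: 5, owner: Ada]: Match (face is down, mark is dot).
[face: up, mark: none, pile: 6, owner: Dee]: No match (face is up, mark is none).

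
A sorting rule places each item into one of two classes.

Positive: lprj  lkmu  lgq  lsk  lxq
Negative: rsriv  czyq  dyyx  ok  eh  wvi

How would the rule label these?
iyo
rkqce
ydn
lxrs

Negative, Negative, Negative, Positive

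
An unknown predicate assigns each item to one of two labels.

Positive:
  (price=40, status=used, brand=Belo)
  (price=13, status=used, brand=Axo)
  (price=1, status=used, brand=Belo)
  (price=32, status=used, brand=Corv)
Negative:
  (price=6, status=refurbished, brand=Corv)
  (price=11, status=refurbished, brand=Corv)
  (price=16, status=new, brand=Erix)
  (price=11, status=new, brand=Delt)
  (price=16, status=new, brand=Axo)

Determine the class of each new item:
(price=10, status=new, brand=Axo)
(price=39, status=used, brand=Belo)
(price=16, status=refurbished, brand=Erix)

Negative, Positive, Negative

The classifier is using: status is used.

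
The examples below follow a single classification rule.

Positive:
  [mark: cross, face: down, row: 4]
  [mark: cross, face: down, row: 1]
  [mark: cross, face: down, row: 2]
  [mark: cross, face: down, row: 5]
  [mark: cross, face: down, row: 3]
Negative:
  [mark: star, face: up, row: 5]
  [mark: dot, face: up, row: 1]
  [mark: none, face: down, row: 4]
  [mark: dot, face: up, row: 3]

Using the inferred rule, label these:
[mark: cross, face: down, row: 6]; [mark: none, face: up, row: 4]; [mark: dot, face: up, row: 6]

Positive, Negative, Negative

The common property of the 'Positive' items is: mark is cross. No 'Negative' item has it.
[mark: cross, face: down, row: 6]: mark is cross — satisfies this, so Positive.
[mark: none, face: up, row: 4]: mark is none — doesn't match, so Negative.
[mark: dot, face: up, row: 6]: mark is dot — doesn't match, so Negative.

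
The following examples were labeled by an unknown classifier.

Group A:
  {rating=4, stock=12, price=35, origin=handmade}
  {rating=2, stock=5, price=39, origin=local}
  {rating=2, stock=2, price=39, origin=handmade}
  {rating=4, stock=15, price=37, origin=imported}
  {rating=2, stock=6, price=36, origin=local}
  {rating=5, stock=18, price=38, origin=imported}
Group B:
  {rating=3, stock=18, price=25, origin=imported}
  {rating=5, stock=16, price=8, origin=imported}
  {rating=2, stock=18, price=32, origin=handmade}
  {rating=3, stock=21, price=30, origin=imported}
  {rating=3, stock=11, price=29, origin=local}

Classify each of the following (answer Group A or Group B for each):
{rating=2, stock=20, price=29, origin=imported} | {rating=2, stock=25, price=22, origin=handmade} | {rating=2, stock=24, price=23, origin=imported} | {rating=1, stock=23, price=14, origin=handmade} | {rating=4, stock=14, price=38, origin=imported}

The simplest hypothesis consistent with all the labels is: price ≥ 35.
{rating=2, stock=20, price=29, origin=imported} → price = 29 → Group B. {rating=2, stock=25, price=22, origin=handmade} → price = 22 → Group B. {rating=2, stock=24, price=23, origin=imported} → price = 23 → Group B. {rating=1, stock=23, price=14, origin=handmade} → price = 14 → Group B. {rating=4, stock=14, price=38, origin=imported} → price = 38 → Group A.

Group B, Group B, Group B, Group B, Group A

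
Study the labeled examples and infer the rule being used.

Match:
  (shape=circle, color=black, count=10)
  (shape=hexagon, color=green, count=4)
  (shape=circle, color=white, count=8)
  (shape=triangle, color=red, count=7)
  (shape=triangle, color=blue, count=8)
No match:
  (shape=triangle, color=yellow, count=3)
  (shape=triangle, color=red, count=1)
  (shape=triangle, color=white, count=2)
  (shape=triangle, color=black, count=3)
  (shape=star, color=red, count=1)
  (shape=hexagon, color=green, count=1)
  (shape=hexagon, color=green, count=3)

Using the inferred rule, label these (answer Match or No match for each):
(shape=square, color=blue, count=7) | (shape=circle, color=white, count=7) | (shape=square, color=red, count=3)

Rule: count ≥ 4. This holds for each 'Match' example and fails for each 'No match' one.
Match: (shape=square, color=blue, count=7), since count = 7. Match: (shape=circle, color=white, count=7), since count = 7. No match: (shape=square, color=red, count=3), since count = 3.

Match, Match, No match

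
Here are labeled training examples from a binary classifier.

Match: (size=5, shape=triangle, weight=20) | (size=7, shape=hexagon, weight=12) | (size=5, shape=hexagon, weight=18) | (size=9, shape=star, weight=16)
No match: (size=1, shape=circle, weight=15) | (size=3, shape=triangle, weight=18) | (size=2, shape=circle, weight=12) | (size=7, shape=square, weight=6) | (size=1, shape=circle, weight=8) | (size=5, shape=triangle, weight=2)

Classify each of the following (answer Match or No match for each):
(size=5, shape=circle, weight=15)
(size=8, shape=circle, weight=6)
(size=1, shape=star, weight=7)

The common property of the 'Match' items is: weight ≥ 8 AND size ≥ 5. No 'No match' item has it.
(size=5, shape=circle, weight=15) → weight = 15, size = 5 → Match.
(size=8, shape=circle, weight=6) → weight = 6, size = 8 → No match.
(size=1, shape=star, weight=7) → weight = 7, size = 1 → No match.

Match, No match, No match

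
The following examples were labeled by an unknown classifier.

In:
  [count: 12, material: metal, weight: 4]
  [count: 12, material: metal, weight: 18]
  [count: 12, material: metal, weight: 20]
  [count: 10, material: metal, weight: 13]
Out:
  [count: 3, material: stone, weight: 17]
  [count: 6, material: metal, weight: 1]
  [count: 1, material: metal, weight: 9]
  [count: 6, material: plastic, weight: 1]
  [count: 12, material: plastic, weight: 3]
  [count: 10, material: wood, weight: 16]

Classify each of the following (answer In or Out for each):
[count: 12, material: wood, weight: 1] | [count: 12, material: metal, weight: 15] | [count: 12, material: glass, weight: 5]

A rule that fits every label: material is metal AND count ≥ 10 — true of each 'In' example, false of each 'Out' one.
[count: 12, material: wood, weight: 1]: Out (material is wood, count = 12). [count: 12, material: metal, weight: 15]: In (material is metal, count = 12). [count: 12, material: glass, weight: 5]: Out (material is glass, count = 12).

Out, In, Out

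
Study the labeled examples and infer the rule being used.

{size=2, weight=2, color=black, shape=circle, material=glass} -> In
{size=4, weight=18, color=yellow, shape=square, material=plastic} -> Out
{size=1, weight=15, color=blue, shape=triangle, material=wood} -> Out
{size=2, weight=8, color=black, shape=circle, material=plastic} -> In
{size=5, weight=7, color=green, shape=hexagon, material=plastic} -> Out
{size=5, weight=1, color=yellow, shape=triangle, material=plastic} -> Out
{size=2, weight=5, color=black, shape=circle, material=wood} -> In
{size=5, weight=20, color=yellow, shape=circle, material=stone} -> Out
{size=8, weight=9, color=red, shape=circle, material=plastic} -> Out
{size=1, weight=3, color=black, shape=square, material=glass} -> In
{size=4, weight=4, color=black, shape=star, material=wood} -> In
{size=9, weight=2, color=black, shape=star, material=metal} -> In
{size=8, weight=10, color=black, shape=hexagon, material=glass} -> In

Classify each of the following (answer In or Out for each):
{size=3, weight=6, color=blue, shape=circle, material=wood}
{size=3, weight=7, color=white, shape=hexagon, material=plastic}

Out, Out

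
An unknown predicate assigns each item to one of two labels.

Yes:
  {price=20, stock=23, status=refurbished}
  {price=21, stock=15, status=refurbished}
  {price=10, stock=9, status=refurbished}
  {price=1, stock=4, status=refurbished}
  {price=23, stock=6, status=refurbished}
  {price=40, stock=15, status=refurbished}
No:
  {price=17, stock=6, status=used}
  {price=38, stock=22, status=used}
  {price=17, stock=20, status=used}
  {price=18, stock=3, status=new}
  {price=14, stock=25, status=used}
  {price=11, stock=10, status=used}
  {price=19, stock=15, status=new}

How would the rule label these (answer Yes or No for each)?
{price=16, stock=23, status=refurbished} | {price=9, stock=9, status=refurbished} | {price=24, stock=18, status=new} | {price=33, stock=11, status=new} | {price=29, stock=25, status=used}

All 'Yes' examples share one property — status is refurbished — and every 'No' example lacks it.

Yes, Yes, No, No, No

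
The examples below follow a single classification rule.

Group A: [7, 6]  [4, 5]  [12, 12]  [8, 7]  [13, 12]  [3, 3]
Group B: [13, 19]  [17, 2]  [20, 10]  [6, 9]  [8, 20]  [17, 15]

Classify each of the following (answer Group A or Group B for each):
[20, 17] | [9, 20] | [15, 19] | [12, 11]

Group B, Group B, Group B, Group A

The pattern is that an item is 'Group A' exactly when: |first − second| ≤ 1.
[20, 17]: |20−17| = 3, does not satisfy this → Group B.
[9, 20]: |9−20| = 11, does not satisfy this → Group B.
[15, 19]: |15−19| = 4, does not satisfy this → Group B.
[12, 11]: |12−11| = 1, meets the rule → Group A.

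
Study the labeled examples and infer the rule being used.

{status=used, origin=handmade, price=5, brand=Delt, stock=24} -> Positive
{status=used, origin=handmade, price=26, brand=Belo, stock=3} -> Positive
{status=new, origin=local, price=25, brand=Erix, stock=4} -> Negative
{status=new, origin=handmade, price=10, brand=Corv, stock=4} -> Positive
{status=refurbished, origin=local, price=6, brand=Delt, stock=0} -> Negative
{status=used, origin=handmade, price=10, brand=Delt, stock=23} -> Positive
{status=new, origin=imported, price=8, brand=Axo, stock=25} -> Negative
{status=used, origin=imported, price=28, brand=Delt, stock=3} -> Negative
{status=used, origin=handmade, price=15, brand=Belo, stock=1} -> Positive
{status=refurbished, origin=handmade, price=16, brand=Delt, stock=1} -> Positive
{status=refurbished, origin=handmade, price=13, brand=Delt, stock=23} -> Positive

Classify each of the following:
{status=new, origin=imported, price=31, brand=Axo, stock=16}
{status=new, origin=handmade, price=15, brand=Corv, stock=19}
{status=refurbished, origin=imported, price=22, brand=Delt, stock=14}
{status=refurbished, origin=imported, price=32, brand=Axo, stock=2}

Negative, Positive, Negative, Negative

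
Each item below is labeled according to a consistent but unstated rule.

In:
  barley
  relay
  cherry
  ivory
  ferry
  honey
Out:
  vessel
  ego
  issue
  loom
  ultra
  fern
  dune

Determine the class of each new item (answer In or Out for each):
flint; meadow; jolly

All 'In' examples share one property — contains 'y' — and every 'Out' example lacks it.
flint: no 'y', lacks this property → Out.
meadow: no 'y', lacks this property → Out.
jolly: has 'y', matches → In.

Out, Out, In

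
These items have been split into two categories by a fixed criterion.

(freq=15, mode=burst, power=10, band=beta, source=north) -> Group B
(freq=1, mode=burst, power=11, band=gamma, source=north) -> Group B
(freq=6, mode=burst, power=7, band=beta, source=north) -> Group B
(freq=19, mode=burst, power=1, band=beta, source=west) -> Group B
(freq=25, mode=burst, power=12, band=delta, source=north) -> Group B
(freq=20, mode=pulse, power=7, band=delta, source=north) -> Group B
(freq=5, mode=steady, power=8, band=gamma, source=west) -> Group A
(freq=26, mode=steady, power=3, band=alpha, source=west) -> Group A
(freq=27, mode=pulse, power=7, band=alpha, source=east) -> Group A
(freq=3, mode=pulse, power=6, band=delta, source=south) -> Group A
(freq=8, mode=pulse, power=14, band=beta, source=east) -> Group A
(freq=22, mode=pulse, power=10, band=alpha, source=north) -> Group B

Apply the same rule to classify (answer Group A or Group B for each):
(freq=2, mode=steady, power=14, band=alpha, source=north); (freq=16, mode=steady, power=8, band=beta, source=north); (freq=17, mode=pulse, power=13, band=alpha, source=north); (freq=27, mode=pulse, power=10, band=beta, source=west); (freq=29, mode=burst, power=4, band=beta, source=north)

Group B, Group B, Group B, Group A, Group B

All 'Group A' examples share one property — source is not north AND power ≥ 3 — and every 'Group B' example lacks it.
(freq=2, mode=steady, power=14, band=alpha, source=north): source is north, power = 14 — does not fit, so Group B.
(freq=16, mode=steady, power=8, band=beta, source=north): source is north, power = 8 — does not fit, so Group B.
(freq=17, mode=pulse, power=13, band=alpha, source=north): source is north, power = 13 — does not fit, so Group B.
(freq=27, mode=pulse, power=10, band=beta, source=west): source is west, power = 10 — has this property, so Group A.
(freq=29, mode=burst, power=4, band=beta, source=north): source is north, power = 4 — does not fit, so Group B.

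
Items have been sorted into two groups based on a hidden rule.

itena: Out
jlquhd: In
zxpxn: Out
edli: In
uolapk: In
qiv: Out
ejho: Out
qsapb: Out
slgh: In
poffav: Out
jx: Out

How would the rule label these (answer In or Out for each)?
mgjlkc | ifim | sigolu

In, Out, In

The pattern is that an item is 'In' exactly when: contains 'l'.
mgjlkc: has 'l' — passes, so In.
ifim: no 'l' — fails this test, so Out.
sigolu: has 'l' — passes, so In.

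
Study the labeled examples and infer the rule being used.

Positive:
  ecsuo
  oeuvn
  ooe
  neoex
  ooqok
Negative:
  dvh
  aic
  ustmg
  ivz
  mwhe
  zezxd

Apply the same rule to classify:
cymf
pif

Negative, Negative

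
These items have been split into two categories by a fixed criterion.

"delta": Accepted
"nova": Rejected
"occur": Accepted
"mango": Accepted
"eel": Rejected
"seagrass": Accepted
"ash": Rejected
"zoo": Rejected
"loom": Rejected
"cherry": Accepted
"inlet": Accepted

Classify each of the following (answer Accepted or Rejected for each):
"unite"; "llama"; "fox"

The classifier is using: length ≥ 5.
Accepted: "unite", since length 5.
Accepted: "llama", since length 5.
Rejected: "fox", since length 3.

Accepted, Accepted, Rejected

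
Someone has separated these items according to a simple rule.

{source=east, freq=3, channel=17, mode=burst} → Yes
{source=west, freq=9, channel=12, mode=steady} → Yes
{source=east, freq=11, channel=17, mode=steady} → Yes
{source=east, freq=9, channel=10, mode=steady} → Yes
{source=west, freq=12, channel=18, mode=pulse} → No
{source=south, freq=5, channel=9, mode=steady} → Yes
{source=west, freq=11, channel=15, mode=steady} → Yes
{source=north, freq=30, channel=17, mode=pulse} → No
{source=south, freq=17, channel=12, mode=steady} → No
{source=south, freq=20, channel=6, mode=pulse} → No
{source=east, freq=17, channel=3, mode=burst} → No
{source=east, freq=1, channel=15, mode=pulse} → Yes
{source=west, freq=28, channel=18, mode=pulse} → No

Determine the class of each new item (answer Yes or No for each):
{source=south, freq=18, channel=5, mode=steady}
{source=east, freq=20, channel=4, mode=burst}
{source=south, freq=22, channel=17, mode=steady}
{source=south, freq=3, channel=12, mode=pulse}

No, No, No, Yes

Rule: freq ≤ 11. This holds for each 'Yes' example and fails for each 'No' one.
No: {source=south, freq=18, channel=5, mode=steady}, since freq = 18. No: {source=east, freq=20, channel=4, mode=burst}, since freq = 20. No: {source=south, freq=22, channel=17, mode=steady}, since freq = 22. Yes: {source=south, freq=3, channel=12, mode=pulse}, since freq = 3.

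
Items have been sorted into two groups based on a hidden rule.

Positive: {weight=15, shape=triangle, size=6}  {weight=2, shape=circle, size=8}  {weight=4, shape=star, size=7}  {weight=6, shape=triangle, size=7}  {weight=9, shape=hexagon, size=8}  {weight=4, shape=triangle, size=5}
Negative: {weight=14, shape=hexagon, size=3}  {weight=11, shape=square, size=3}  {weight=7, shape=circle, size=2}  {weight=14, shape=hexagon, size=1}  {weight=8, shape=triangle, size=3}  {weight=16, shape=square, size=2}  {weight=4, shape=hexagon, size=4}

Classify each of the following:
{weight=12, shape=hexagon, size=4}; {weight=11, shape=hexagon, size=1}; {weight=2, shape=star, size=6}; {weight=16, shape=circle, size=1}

Negative, Negative, Positive, Negative

All 'Positive' examples share one property — size ≥ 5 — and every 'Negative' example lacks it.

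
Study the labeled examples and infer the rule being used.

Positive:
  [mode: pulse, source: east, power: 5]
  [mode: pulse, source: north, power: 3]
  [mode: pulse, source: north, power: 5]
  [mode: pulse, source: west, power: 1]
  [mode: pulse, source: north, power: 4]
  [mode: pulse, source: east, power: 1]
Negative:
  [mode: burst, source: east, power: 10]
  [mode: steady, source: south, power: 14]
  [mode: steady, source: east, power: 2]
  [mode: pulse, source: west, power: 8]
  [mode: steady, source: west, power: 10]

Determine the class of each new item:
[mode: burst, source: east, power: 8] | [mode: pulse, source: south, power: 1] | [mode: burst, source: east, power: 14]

Negative, Positive, Negative

The rule appears to be: mode is pulse AND power ≤ 5.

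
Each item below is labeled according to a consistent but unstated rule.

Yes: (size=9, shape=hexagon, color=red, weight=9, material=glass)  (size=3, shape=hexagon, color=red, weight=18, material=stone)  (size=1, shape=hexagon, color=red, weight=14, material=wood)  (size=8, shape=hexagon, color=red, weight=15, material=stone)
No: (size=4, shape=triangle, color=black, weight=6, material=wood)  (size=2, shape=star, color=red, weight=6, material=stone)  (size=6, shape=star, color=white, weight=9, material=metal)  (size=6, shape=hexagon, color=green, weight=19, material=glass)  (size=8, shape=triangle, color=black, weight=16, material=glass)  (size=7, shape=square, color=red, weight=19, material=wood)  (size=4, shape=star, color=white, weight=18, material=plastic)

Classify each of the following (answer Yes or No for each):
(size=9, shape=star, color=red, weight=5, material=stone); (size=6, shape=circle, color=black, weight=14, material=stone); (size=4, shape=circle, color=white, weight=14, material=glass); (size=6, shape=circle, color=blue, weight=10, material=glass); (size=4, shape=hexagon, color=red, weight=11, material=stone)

No, No, No, No, Yes

The distinguishing property — color is red AND shape is hexagon — holds for all the 'Yes' cases and none of the 'No' cases.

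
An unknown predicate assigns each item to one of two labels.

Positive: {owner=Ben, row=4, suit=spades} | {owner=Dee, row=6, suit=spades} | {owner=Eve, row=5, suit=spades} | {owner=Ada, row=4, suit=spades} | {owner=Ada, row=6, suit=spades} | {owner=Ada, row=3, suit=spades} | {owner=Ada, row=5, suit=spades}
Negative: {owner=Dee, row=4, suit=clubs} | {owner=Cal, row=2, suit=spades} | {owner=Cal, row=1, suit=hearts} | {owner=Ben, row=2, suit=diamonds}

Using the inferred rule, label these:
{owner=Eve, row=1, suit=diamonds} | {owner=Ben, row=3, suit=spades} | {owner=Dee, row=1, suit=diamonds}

A rule that fits every label: suit is spades AND row ≥ 3 — true of each 'Positive' example, false of each 'Negative' one.
{owner=Eve, row=1, suit=diamonds}: Negative (suit is diamonds, row = 1).
{owner=Ben, row=3, suit=spades}: Positive (suit is spades, row = 3).
{owner=Dee, row=1, suit=diamonds}: Negative (suit is diamonds, row = 1).

Negative, Positive, Negative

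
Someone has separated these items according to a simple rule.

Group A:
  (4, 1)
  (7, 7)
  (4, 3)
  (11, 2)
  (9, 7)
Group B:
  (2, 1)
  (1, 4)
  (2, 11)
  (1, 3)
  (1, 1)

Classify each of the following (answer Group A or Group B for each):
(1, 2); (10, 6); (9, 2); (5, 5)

The distinguishing property — first ≥ 3 — holds for all the 'Group A' cases and none of the 'Group B' cases.

Group B, Group A, Group A, Group A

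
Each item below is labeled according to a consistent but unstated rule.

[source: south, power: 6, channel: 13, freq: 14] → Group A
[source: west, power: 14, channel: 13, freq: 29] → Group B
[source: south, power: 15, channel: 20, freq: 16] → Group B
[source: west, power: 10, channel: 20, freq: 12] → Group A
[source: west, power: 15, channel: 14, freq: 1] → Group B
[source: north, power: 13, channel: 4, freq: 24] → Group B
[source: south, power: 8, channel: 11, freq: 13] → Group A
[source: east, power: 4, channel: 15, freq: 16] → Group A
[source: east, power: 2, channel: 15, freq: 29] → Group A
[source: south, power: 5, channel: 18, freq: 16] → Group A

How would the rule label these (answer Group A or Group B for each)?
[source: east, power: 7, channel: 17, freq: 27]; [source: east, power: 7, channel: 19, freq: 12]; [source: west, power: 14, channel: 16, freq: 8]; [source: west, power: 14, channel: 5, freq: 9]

Group A, Group A, Group B, Group B

The simplest hypothesis consistent with all the labels is: power ≤ 10.
[source: east, power: 7, channel: 17, freq: 27] — power = 7, hence Group A.
[source: east, power: 7, channel: 19, freq: 12] — power = 7, hence Group A.
[source: west, power: 14, channel: 16, freq: 8] — power = 14, hence Group B.
[source: west, power: 14, channel: 5, freq: 9] — power = 14, hence Group B.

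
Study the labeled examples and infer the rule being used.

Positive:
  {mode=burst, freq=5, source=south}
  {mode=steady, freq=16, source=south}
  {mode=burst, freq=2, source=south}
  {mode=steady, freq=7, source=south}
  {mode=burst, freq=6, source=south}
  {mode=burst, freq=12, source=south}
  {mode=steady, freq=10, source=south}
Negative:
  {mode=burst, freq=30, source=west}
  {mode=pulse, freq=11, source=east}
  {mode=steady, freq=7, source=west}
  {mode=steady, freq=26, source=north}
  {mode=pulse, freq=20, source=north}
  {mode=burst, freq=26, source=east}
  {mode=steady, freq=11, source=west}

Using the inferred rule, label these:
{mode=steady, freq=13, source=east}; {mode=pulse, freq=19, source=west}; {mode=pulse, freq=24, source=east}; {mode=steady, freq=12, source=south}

The distinguishing property — source is south — holds for all the 'Positive' cases and none of the 'Negative' cases.

Negative, Negative, Negative, Positive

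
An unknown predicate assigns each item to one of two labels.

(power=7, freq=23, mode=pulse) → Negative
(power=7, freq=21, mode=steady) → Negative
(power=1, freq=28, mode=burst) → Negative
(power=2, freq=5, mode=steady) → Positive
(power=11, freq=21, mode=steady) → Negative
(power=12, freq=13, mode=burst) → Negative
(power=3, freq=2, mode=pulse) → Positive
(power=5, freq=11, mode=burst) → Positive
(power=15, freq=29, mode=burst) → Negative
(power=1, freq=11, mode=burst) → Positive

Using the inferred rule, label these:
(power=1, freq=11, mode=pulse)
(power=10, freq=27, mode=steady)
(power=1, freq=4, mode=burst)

Positive, Negative, Positive

All 'Positive' examples share one property — freq ≤ 11 — and every 'Negative' example lacks it.
(power=1, freq=11, mode=pulse): Positive (freq = 11). (power=10, freq=27, mode=steady): Negative (freq = 27). (power=1, freq=4, mode=burst): Positive (freq = 4).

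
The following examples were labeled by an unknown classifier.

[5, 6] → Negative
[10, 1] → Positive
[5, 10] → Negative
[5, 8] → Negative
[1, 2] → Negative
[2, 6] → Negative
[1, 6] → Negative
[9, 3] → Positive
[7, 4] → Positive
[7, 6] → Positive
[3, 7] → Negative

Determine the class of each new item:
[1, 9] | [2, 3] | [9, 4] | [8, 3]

Rule: first > second. This holds for each 'Positive' example and fails for each 'Negative' one.
[1, 9]: 1 < 9, lacks this property → Negative. [2, 3]: 2 < 3, lacks this property → Negative. [9, 4]: 9 > 4, qualifies → Positive. [8, 3]: 8 > 3, qualifies → Positive.

Negative, Negative, Positive, Positive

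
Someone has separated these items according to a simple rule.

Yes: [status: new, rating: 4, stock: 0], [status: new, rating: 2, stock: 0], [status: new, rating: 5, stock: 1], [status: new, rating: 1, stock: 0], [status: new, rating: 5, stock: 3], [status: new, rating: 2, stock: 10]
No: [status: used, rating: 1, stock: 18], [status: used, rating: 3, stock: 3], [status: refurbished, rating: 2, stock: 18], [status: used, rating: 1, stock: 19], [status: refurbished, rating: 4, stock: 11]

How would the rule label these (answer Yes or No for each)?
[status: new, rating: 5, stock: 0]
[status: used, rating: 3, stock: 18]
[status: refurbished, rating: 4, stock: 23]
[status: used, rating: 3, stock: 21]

Checking candidate rules against both groups, what survives is: status is new.

Yes, No, No, No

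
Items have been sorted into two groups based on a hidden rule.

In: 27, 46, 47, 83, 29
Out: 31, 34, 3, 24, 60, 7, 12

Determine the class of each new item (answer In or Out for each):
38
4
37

In, Out, In

The classifier is using: digit sum ≥ 8.
38 → digit sum 3+8 = 11 → In.
4 → digit sum 4 → Out.
37 → digit sum 3+7 = 10 → In.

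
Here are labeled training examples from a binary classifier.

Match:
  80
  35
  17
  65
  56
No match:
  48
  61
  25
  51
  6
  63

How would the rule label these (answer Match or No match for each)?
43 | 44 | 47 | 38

The common property of the 'Match' items is: ≡ 2 (mod 3). No 'No match' item has it.
43: No match (43 mod 3 = 1). 44: Match (44 mod 3 = 2). 47: Match (47 mod 3 = 2). 38: Match (38 mod 3 = 2).

No match, Match, Match, Match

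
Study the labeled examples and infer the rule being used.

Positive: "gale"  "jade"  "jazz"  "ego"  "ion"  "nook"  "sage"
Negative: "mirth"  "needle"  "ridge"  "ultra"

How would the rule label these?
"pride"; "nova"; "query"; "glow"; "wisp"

Negative, Positive, Negative, Positive, Positive

The classifier is using: length ≤ 4.
"pride": Negative (length 5). "nova": Positive (length 4). "query": Negative (length 5). "glow": Positive (length 4). "wisp": Positive (length 4).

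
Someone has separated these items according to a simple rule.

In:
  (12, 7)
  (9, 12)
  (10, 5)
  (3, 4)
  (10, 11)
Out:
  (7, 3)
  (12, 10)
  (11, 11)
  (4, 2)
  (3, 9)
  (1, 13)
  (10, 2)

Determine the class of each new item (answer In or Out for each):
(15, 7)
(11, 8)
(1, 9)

All 'In' examples share one property — sum is odd — and every 'Out' example lacks it.
(15, 7) — 15+7 = 22, hence Out. (11, 8) — 11+8 = 19, hence In. (1, 9) — 1+9 = 10, hence Out.

Out, In, Out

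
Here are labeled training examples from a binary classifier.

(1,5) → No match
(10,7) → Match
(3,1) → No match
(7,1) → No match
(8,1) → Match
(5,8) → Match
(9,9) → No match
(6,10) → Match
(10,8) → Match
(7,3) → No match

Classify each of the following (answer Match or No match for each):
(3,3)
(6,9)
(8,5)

No match, Match, Match

The distinguishing property — product is even — holds for all the 'Match' cases and none of the 'No match' cases.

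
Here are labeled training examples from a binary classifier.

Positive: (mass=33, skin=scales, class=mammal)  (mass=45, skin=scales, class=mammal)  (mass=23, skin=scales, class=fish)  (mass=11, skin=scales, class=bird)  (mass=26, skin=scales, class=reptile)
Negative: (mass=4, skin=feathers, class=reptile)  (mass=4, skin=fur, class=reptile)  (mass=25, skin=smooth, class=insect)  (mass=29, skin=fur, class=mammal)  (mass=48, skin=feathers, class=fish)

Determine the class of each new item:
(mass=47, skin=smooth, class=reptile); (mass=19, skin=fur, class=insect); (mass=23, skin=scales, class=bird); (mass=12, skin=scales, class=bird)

Negative, Negative, Positive, Positive

The rule appears to be: skin is scales.
(mass=47, skin=smooth, class=reptile) — skin is smooth, hence Negative.
(mass=19, skin=fur, class=insect) — skin is fur, hence Negative.
(mass=23, skin=scales, class=bird) — skin is scales, hence Positive.
(mass=12, skin=scales, class=bird) — skin is scales, hence Positive.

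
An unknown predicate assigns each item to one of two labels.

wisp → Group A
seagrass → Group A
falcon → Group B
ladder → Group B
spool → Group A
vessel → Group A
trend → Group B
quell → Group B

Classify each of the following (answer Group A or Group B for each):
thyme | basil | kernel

Group B, Group A, Group B

Every 'Group A' example satisfies: contains 's'. None of the 'Group B' examples do.
thyme: Group B (no 's').
basil: Group A (has 's').
kernel: Group B (no 's').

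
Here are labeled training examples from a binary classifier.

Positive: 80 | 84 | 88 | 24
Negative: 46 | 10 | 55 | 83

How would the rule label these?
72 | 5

Positive, Negative

The pattern is that an item is 'Positive' exactly when: multiple of 4.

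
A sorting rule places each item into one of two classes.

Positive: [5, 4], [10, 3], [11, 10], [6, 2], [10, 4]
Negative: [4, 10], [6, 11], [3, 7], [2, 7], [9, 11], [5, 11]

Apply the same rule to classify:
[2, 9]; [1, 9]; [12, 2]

Negative, Negative, Positive

The simplest hypothesis consistent with all the labels is: first > second.
[2, 9]: Negative (2 < 9).
[1, 9]: Negative (1 < 9).
[12, 2]: Positive (12 > 2).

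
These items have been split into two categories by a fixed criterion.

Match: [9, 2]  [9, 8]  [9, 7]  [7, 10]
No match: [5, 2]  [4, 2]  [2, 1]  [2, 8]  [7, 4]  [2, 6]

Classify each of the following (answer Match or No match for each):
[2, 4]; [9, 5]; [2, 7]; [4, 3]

A rule that fits every label: max ≥ 9 — true of each 'Match' example, false of each 'No match' one.
[2, 4] — max 4, hence No match. [9, 5] — max 9, hence Match. [2, 7] — max 7, hence No match. [4, 3] — max 4, hence No match.

No match, Match, No match, No match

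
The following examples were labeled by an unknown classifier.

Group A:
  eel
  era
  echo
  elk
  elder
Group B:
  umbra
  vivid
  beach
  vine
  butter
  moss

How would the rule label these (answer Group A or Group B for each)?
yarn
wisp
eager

Group B, Group B, Group A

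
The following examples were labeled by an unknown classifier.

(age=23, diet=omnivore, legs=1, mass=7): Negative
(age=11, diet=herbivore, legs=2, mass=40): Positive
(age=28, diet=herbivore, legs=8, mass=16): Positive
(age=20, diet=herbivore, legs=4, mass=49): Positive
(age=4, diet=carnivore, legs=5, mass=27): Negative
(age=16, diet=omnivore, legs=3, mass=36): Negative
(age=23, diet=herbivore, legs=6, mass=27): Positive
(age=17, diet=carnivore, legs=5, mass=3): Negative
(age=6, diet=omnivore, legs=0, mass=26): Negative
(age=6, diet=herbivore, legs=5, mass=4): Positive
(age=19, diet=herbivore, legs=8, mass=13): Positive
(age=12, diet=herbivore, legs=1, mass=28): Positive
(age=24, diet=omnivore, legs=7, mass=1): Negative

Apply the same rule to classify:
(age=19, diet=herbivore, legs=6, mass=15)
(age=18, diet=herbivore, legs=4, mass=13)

Looking at the examples, the only property every 'Positive' case has and every 'Negative' case lacks is: diet is herbivore.
(age=19, diet=herbivore, legs=6, mass=15): diet is herbivore — matches, so Positive.
(age=18, diet=herbivore, legs=4, mass=13): diet is herbivore — matches, so Positive.

Positive, Positive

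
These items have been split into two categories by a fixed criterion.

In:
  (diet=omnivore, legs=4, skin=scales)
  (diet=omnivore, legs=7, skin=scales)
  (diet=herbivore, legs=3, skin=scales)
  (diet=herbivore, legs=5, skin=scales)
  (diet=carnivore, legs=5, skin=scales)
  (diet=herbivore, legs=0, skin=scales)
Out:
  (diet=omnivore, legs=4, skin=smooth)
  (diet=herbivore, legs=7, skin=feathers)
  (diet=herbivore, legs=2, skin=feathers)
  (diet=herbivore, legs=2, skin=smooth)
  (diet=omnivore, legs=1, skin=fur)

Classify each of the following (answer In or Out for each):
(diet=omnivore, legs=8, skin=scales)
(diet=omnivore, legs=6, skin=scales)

Rule: skin is scales. This holds for each 'In' example and fails for each 'Out' one.

In, In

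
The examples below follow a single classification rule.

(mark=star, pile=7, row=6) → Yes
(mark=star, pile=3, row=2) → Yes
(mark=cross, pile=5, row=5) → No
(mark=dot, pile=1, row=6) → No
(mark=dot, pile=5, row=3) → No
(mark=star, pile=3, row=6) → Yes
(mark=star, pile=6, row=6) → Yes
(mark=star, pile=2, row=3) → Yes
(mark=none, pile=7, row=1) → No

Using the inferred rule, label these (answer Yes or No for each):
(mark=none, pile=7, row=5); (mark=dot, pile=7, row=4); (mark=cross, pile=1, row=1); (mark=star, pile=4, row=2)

No, No, No, Yes

Checking candidate rules against both groups, what survives is: mark is star.
No: (mark=none, pile=7, row=5), since mark is none. No: (mark=dot, pile=7, row=4), since mark is dot. No: (mark=cross, pile=1, row=1), since mark is cross. Yes: (mark=star, pile=4, row=2), since mark is star.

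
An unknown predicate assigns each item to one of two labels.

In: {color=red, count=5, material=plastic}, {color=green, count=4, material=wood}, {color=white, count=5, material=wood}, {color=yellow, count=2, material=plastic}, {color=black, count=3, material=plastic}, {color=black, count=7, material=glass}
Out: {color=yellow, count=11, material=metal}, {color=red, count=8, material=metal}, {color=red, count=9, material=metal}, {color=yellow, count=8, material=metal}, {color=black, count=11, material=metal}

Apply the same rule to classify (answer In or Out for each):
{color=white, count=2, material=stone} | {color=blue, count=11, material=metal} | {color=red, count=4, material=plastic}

Every 'In' example satisfies: count ≤ 7. None of the 'Out' examples do.
{color=white, count=2, material=stone}: count = 2, qualifies → In.
{color=blue, count=11, material=metal}: count = 11, doesn't qualify → Out.
{color=red, count=4, material=plastic}: count = 4, qualifies → In.

In, Out, In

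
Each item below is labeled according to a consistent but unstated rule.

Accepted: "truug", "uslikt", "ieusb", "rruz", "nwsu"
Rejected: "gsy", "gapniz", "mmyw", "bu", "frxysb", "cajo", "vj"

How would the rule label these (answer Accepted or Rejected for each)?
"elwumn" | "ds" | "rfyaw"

Accepted, Rejected, Rejected

The classifier is using: length ≥ 3 AND contains 'u'.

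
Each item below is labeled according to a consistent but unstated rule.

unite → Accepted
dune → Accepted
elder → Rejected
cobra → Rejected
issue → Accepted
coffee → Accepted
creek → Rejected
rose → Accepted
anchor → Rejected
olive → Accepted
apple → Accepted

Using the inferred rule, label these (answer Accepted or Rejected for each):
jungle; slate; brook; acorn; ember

Accepted, Accepted, Rejected, Rejected, Rejected

The simplest hypothesis consistent with all the labels is: ends with 'e'.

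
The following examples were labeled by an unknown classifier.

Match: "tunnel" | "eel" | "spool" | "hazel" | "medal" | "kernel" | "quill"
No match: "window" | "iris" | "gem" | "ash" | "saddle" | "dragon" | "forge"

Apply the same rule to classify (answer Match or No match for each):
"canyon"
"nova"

No match, No match

The common property of the 'Match' items is: ends with 'l'. No 'No match' item has it.
"canyon": No match (ends with 'n').
"nova": No match (ends with 'a').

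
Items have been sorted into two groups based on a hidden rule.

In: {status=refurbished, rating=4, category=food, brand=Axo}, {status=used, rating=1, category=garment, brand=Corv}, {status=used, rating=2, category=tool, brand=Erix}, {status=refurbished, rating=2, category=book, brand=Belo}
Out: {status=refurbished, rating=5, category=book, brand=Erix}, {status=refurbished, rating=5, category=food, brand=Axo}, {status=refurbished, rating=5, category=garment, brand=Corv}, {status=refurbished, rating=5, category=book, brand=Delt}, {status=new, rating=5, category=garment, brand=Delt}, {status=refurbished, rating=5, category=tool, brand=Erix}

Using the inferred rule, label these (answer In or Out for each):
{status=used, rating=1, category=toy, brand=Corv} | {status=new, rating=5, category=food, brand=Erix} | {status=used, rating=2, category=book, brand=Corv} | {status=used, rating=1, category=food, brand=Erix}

All 'In' examples share one property — rating ≤ 4 — and every 'Out' example lacks it.

In, Out, In, In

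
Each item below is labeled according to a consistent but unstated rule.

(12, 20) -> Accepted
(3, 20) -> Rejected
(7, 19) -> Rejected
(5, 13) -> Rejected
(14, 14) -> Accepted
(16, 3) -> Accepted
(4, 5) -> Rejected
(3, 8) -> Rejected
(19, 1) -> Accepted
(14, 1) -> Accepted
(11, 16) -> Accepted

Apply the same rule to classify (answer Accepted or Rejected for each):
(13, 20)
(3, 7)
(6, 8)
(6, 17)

The common property of the 'Accepted' items is: first ≥ 8. No 'Rejected' item has it.
(13, 20) → first 13 → Accepted. (3, 7) → first 3 → Rejected. (6, 8) → first 6 → Rejected. (6, 17) → first 6 → Rejected.

Accepted, Rejected, Rejected, Rejected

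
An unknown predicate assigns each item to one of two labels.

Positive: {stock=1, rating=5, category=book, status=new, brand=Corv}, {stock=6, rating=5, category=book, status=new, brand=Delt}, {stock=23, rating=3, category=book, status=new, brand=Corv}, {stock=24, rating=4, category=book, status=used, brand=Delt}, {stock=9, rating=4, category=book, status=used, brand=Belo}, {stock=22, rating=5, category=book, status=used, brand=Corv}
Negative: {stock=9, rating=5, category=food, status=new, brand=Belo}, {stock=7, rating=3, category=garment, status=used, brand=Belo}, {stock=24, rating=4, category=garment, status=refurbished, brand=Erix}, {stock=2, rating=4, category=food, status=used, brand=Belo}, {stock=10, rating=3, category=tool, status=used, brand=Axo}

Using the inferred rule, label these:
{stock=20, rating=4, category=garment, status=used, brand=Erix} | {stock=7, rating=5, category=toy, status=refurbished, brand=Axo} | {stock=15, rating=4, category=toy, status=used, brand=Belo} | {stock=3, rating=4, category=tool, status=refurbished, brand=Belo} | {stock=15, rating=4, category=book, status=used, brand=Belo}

Negative, Negative, Negative, Negative, Positive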